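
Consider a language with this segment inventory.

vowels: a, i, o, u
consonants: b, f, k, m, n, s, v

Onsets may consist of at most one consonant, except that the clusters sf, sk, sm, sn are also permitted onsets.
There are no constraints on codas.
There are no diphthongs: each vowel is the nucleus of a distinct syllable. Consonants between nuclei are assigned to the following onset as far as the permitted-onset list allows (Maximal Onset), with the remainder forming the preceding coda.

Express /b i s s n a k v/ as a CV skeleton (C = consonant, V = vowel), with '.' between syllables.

CVC.CCVCC

Vowels present: i, a; each is a nucleus, giving 2 syllables.
σ1/σ2 boundary: /ssn/ splits as /s/ + /sn/ (/sn/ is the longest suffix that is a licit onset).
So the parse is bis.snakv.
Mapping each syllable to C/V: /bis/ → CVC, /snakv/ → CCVCC.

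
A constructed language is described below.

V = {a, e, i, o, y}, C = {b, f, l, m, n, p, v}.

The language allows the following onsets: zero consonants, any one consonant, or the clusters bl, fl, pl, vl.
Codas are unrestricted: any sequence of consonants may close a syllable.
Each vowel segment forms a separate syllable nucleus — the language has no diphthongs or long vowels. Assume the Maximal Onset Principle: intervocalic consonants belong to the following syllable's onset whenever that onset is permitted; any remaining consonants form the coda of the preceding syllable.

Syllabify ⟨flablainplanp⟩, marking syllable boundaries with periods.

Vowels present: a, a, i, a; each is a nucleus, giving 4 syllables.
σ1/σ2 boundary: /bl/ — entire cluster is a permitted onset → onset /bl/, coda ∅.
σ2/σ3 boundary: nothing intervenes; syllable break is V.V.
σ3/σ4 boundary: /npl/ — longest licit onset from the right is /pl/, leaving /n/ as coda.

fla.bla.in.planp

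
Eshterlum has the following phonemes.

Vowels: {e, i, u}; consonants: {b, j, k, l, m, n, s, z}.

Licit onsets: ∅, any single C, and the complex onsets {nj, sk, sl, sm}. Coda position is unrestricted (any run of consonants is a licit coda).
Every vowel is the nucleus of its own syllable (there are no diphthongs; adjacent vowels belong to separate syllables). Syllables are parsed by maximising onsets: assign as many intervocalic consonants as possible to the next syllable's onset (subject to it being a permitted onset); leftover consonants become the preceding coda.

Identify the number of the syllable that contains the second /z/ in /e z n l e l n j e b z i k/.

Vowels present: e, e, e, i; each is a nucleus, giving 4 syllables.
/e…e/ gap (V1→V2): cluster /znl/ — the longest permitted-onset suffix is /l/; onset = /l/, preceding coda = /zn/.
/e…e/ gap (V2→V3): /lnj/ splits as /l/ + /nj/ (/nj/ is the longest suffix that is a licit onset).
/e…i/ gap (V3→V4): /bz/; trying suffixes from longest down, /z/ is the first permitted one, so coda /b/ | onset /z/.
Putting it together: ezn.lel.njeb.zik.
The second /z/ is in the onset of syllable 4 (/zik/).

4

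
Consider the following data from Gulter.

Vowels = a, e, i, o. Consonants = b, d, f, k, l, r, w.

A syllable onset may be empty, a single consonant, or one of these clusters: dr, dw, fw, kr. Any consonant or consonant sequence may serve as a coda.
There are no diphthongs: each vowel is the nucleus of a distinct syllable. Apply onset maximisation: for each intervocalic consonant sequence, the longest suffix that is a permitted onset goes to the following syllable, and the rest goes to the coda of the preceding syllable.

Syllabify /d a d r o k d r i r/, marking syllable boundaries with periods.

Nuclei (vowels): a, o, i → 3 syllables.
Between /a/ (V1) and /o/ (V2): /dr/ — entire cluster is a permitted onset → onset /dr/, coda ∅.
Between /o/ (V2) and /i/ (V3): /kdr/ — longest licit onset from the right is /dr/, leaving /k/ as coda.

da.drok.drir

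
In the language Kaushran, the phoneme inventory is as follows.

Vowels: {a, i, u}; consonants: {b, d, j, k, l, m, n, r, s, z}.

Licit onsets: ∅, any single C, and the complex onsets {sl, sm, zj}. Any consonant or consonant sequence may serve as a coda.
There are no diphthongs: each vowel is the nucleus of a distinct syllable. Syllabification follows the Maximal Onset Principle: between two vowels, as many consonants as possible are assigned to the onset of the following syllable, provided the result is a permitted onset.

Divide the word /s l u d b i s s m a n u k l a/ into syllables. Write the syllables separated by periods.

slud.bis.sma.nuk.la

The vowels are u, i, a, u, a — 5 nuclei, so 5 syllables.
Between /u/ (V1) and /i/ (V2): /db/ splits as /d/ + /b/ (/b/ is the longest suffix that is a licit onset).
Between /i/ (V2) and /a/ (V3): /ssm/; trying suffixes from longest down, /sm/ is the first permitted one, so coda /s/ | onset /sm/.
Between /a/ (V3) and /u/ (V4): /n/ → onset of the next syllable (single consonants are always licit onsets).
Between /u/ (V4) and /a/ (V5): /kl/ — longest licit onset from the right is /l/, leaving /k/ as coda.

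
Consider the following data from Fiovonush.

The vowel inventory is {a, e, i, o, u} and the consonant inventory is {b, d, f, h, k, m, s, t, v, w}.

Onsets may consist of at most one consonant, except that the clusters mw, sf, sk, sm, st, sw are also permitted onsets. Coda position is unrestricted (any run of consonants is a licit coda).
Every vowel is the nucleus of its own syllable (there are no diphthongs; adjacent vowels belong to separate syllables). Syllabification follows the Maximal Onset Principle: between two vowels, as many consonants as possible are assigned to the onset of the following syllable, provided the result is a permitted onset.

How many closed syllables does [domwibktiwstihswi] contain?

3

Nuclei (vowels): o, i, i, i, i → 5 syllables.
σ1/σ2 boundary: /mw/ — entire cluster is a permitted onset → onset /mw/, coda ∅.
σ2/σ3 boundary: cluster /bkt/ — the longest permitted-onset suffix is /t/; onset = /t/, preceding coda = /bk/.
σ3/σ4 boundary: /wst/; trying suffixes from longest down, /st/ is the first permitted one, so coda /w/ | onset /st/.
σ4/σ5 boundary: cluster /hsw/ — the longest permitted-onset suffix is /sw/; onset = /sw/, preceding coda = /h/.
Syllabification: do.mwibk.tiw.stih.swi.
Classifying each syllable: /do/ (open), /mwibk/ (closed), /tiw/ (closed), /stih/ (closed), /swi/ (open).
Closed syllables: 3.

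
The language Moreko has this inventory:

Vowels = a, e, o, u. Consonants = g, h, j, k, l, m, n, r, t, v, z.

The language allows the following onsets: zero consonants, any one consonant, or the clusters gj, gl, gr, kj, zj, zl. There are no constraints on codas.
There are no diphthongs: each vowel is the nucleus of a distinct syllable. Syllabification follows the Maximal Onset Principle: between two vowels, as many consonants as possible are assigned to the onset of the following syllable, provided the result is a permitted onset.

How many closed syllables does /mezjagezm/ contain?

Vowels present: e, a, e; each is a nucleus, giving 3 syllables.
Between /e/ (V1) and /a/ (V2): /zj/ is a licit onset in full, so it all attaches to the next syllable.
Between /a/ (V2) and /e/ (V3): just /g/ — single C goes to the following onset.
Putting it together: me.zja.gezm.
Classifying each syllable: /me/ (open), /zja/ (open), /gezm/ (closed).
Closed syllables: 1.

1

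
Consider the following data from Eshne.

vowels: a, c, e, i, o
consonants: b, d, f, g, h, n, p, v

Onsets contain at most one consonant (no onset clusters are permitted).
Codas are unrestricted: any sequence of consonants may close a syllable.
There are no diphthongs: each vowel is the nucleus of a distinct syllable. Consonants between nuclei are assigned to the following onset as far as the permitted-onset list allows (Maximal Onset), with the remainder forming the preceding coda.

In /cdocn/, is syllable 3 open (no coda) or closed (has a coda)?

closed

Vowels present: c, o, c; each is a nucleus, giving 3 syllables.
V1 /c/ – V2 /o/: /d/ → onset of the next syllable (single consonants are always licit onsets).
V2 /o/ – V3 /c/: no consonants, so the boundary falls immediately after /o/.
So the parse is c.do.cn.
Syllable 3 is /cn/ with coda /n/, so it is closed.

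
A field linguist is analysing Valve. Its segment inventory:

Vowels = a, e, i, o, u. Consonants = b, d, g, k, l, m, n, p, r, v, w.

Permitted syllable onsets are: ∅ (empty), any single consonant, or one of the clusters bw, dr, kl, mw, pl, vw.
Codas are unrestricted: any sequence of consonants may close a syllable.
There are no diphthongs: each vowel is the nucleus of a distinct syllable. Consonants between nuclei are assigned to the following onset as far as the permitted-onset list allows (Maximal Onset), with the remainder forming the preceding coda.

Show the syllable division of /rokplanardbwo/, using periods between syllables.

rok.pla.nard.bwo

The vowels are o, a, a, o — 4 nuclei, so 4 syllables.
σ1/σ2 boundary: /kpl/ — longest licit onset from the right is /pl/, leaving /k/ as coda.
σ2/σ3 boundary: just /n/ — single C goes to the following onset.
σ3/σ4 boundary: /rdbw/ — longest licit onset from the right is /bw/, leaving /rd/ as coda.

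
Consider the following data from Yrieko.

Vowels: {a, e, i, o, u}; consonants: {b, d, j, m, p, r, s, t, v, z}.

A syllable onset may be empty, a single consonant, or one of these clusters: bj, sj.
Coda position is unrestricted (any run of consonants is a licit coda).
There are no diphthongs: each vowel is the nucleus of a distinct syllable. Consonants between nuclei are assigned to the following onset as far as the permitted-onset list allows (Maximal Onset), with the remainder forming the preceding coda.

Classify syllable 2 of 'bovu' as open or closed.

Nuclei (vowels): o, u → 2 syllables.
/o…u/ gap (V1→V2): /v/ is a single consonant, so it becomes the next onset.
So the parse is bo.vu.
Syllable 2 is /vu/; it ends in its nucleus with no coda, so it is open.

open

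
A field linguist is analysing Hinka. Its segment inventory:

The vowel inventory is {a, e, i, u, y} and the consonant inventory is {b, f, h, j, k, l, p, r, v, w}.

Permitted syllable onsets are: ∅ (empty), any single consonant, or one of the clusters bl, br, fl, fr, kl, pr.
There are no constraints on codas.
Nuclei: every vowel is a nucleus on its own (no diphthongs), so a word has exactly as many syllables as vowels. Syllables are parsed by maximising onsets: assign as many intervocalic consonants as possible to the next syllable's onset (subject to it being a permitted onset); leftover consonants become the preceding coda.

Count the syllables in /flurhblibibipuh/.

Nuclei (vowels): u, i, i, i, u → 5 syllables.

5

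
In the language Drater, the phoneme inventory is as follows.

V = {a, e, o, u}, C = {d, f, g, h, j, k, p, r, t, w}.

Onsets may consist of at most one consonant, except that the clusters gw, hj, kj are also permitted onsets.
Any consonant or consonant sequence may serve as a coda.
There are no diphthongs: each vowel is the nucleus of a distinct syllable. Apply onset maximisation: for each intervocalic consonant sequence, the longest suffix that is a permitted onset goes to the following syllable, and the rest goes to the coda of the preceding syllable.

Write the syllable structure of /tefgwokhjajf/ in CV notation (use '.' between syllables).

CVC.CCVC.CCVCC

Vowels present: e, o, a; each is a nucleus, giving 3 syllables.
Between /e/ (V1) and /o/ (V2): cluster /fgw/ — the longest permitted-onset suffix is /gw/; onset = /gw/, preceding coda = /f/.
Between /o/ (V2) and /a/ (V3): /khj/ — longest licit onset from the right is /hj/, leaving /k/ as coda.
So the parse is tef.gwok.hjajf.
Mapping each syllable to C/V: /tef/ → CVC, /gwok/ → CCVC, /hjajf/ → CCVCC.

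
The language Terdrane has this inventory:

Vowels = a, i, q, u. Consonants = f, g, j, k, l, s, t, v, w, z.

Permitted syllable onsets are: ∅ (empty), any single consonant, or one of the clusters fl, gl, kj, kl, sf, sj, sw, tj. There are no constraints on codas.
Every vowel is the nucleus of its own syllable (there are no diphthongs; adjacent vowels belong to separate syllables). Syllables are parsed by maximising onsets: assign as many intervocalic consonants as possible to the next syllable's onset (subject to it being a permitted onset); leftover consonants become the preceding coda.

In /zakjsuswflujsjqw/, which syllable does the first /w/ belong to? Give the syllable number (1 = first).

Nuclei (vowels): a, u, u, q → 4 syllables.
V1 /a/ – V2 /u/: /kjs/ splits as /kj/ + /s/ (/s/ is the longest suffix that is a licit onset).
V2 /u/ – V3 /u/: /swfl/; trying suffixes from longest down, /fl/ is the first permitted one, so coda /sw/ | onset /fl/.
V3 /u/ – V4 /q/: /jsj/ — longest licit onset from the right is /sj/, leaving /j/ as coda.
So the parse is zakj.susw.fluj.sjqw.
The first /w/ is in the coda of syllable 2 (/susw/).

2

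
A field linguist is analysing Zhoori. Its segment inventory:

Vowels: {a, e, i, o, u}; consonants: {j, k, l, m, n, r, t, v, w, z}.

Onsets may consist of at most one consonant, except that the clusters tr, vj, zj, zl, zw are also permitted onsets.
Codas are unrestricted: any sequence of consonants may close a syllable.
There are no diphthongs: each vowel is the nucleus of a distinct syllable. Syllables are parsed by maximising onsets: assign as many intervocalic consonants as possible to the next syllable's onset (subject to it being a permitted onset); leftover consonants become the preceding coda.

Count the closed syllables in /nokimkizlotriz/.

Vowels present: o, i, i, o, i; each is a nucleus, giving 5 syllables.
V1 /o/ – V2 /i/: /k/ is a single consonant, so it becomes the next onset.
V2 /i/ – V3 /i/: cluster /mk/ — the longest permitted-onset suffix is /k/; onset = /k/, preceding coda = /m/.
V3 /i/ – V4 /o/: cluster /zl/ — /zl/ is itself a permitted onset, so the whole cluster goes right; preceding coda = ∅.
V4 /o/ – V5 /i/: cluster /tr/ — /tr/ is itself a permitted onset, so the whole cluster goes right; preceding coda = ∅.
Result: no.kim.ki.zlo.triz.
Classifying each syllable: /no/ (open), /kim/ (closed), /ki/ (open), /zlo/ (open), /triz/ (closed).
Closed syllables: 2.

2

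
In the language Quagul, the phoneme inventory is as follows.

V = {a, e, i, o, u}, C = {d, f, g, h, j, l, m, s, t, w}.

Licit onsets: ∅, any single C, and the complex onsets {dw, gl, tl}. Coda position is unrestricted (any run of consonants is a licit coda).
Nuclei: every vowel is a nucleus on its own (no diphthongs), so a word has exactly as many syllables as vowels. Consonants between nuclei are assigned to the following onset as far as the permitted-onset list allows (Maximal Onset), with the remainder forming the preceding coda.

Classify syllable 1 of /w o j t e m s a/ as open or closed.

closed

Vowels present: o, e, a; each is a nucleus, giving 3 syllables.
Between /o/ (V1) and /e/ (V2): cluster /jt/ — the longest permitted-onset suffix is /t/; onset = /t/, preceding coda = /j/.
Between /e/ (V2) and /a/ (V3): /ms/; trying suffixes from longest down, /s/ is the first permitted one, so coda /m/ | onset /s/.
So the parse is woj.tem.sa.
Syllable 1 is /woj/ with coda /j/, so it is closed.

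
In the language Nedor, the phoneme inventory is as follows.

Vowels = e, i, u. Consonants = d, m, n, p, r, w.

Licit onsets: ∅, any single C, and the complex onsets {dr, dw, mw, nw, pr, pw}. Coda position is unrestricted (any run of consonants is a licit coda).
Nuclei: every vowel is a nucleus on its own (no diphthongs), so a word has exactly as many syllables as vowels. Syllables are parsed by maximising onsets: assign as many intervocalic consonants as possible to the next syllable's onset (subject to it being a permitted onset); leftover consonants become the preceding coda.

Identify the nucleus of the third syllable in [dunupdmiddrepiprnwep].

i

Vowels present: u, u, i, e, i, e; each is a nucleus, giving 6 syllables.
The third nucleus (vowel 3 from the left) is /i/.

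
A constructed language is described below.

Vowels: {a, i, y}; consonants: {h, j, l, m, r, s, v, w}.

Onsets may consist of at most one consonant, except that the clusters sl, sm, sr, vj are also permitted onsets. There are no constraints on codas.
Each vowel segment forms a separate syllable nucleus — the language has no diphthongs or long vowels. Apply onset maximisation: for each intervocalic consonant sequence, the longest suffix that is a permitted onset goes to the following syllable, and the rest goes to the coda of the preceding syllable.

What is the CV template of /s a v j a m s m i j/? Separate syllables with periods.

CV.CCVC.CCVC

The vowels are a, a, i — 3 nuclei, so 3 syllables.
/a…a/ gap (V1→V2): /vj/ is a licit onset in full, so it all attaches to the next syllable.
/a…i/ gap (V2→V3): /msm/; trying suffixes from longest down, /sm/ is the first permitted one, so coda /m/ | onset /sm/.
Putting it together: sa.vjam.smij.
Mapping each syllable to C/V: /sa/ → CV, /vjam/ → CCVC, /smij/ → CCVC.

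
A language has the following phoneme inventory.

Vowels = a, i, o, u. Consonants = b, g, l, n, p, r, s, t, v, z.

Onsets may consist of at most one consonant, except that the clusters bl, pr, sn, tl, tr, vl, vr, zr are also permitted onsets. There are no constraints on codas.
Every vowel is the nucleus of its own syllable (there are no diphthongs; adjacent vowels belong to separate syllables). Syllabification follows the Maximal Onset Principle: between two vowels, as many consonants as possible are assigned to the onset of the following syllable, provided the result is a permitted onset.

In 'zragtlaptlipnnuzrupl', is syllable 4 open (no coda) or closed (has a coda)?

The vowels are a, a, i, u, u — 5 nuclei, so 5 syllables.
Between /a/ (V1) and /a/ (V2): /gtl/ — longest licit onset from the right is /tl/, leaving /g/ as coda.
Between /a/ (V2) and /i/ (V3): /ptl/ — longest licit onset from the right is /tl/, leaving /p/ as coda.
Between /i/ (V3) and /u/ (V4): /pnn/ splits as /pn/ + /n/ (/n/ is the longest suffix that is a licit onset).
Between /u/ (V4) and /u/ (V5): cluster /zr/ — /zr/ is itself a permitted onset, so the whole cluster goes right; preceding coda = ∅.
Putting it together: zrag.tlap.tlipn.nu.zrupl.
Syllable 4 is /nu/; it ends in its nucleus with no coda, so it is open.

open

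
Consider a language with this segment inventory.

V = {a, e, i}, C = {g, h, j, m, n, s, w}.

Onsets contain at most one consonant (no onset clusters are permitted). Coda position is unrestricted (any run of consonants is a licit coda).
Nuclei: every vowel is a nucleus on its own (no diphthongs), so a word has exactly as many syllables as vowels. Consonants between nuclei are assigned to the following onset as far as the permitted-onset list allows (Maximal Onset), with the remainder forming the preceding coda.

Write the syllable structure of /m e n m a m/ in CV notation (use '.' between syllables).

Nuclei (vowels): e, a → 2 syllables.
Between /e/ (V1) and /a/ (V2): /nm/; trying suffixes from longest down, /m/ is the first permitted one, so coda /n/ | onset /m/.
So the parse is men.mam.
Mapping each syllable to C/V: /men/ → CVC, /mam/ → CVC.

CVC.CVC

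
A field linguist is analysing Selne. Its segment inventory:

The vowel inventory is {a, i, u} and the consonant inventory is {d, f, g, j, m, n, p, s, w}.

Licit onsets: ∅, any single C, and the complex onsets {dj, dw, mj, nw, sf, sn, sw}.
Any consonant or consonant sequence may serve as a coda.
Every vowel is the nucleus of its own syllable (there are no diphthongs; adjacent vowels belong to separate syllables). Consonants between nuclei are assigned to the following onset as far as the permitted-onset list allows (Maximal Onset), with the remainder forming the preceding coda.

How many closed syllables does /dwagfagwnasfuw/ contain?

3

The vowels are a, a, a, u — 4 nuclei, so 4 syllables.
σ1/σ2 boundary: /gf/ splits as /g/ + /f/ (/f/ is the longest suffix that is a licit onset).
σ2/σ3 boundary: /gwn/; trying suffixes from longest down, /n/ is the first permitted one, so coda /gw/ | onset /n/.
σ3/σ4 boundary: /sf/ — entire cluster is a permitted onset → onset /sf/, coda ∅.
Putting it together: dwag.fagw.na.sfuw.
Classifying each syllable: /dwag/ (closed), /fagw/ (closed), /na/ (open), /sfuw/ (closed).
Closed syllables: 3.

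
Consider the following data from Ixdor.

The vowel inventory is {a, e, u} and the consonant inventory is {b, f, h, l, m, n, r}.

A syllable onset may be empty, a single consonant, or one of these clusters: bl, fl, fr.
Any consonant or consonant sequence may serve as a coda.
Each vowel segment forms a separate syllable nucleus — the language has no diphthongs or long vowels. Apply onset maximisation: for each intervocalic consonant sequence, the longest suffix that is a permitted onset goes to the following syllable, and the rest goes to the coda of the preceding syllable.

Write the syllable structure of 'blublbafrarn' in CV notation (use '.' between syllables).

CCVCC.CV.CCVCC

Nuclei (vowels): u, a, a → 3 syllables.
σ1/σ2 boundary: /blb/; trying suffixes from longest down, /b/ is the first permitted one, so coda /bl/ | onset /b/.
σ2/σ3 boundary: /fr/ is a licit onset in full, so it all attaches to the next syllable.
So the parse is blubl.ba.frarn.
Mapping each syllable to C/V: /blubl/ → CCVCC, /ba/ → CV, /frarn/ → CCVCC.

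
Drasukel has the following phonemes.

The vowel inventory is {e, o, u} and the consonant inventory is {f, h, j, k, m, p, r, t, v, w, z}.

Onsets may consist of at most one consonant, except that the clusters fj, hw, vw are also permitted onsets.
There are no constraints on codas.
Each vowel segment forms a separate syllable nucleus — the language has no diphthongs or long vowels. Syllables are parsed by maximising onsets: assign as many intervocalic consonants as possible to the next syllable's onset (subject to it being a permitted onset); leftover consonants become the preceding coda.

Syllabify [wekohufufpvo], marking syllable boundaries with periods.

we.ko.hu.fufp.vo

Nuclei (vowels): e, o, u, u, o → 5 syllables.
/e…o/ gap (V1→V2): /k/ is a single consonant, so it becomes the next onset.
/o…u/ gap (V2→V3): /h/ is a single consonant, so it becomes the next onset.
/u…u/ gap (V3→V4): just /f/ — single C goes to the following onset.
/u…o/ gap (V4→V5): /fpv/ splits as /fp/ + /v/ (/v/ is the longest suffix that is a licit onset).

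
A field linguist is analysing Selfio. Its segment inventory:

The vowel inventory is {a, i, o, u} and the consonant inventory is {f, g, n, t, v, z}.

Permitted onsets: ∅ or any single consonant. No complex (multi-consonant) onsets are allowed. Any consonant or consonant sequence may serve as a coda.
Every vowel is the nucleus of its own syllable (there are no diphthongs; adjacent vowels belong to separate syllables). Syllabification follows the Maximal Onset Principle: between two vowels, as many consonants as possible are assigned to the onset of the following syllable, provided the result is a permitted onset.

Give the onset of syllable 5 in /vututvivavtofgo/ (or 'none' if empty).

The vowels are u, u, i, a, o, o — 6 nuclei, so 6 syllables.
Between /u/ (V1) and /u/ (V2): /t/ is a single consonant, so it becomes the next onset.
Between /u/ (V2) and /i/ (V3): /tv/ splits as /t/ + /v/ (/v/ is the longest suffix that is a licit onset).
Between /i/ (V3) and /a/ (V4): /v/ is a single consonant, so it becomes the next onset.
Between /a/ (V4) and /o/ (V5): /vt/ — longest licit onset from the right is /t/, leaving /v/ as coda.
Between /o/ (V5) and /o/ (V6): cluster /fg/ — the longest permitted-onset suffix is /g/; onset = /g/, preceding coda = /f/.
So the parse is vu.tut.vi.vav.tof.go.
Syllable 5 is /tof/: onset /t/, nucleus /o/, coda /f/.

t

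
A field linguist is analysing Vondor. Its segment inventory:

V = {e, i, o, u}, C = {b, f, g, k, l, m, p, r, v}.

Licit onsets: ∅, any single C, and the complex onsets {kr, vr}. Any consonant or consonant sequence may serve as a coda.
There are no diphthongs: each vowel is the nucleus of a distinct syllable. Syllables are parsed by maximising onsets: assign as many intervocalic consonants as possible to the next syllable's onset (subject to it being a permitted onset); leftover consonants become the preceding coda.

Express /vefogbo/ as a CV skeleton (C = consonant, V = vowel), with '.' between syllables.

Vowels present: e, o, o; each is a nucleus, giving 3 syllables.
Between /e/ (V1) and /o/ (V2): /f/ is a single consonant, so it becomes the next onset.
Between /o/ (V2) and /o/ (V3): /gb/; trying suffixes from longest down, /b/ is the first permitted one, so coda /g/ | onset /b/.
Result: ve.fog.bo.
Mapping each syllable to C/V: /ve/ → CV, /fog/ → CVC, /bo/ → CV.

CV.CVC.CV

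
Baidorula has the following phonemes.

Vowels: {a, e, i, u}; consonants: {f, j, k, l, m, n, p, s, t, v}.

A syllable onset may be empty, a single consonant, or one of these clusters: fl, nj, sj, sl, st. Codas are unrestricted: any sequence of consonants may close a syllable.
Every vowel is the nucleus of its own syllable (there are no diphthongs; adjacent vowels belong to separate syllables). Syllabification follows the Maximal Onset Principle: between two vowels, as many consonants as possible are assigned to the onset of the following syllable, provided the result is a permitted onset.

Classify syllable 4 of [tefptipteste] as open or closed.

open

The vowels are e, i, e, e — 4 nuclei, so 4 syllables.
σ1/σ2 boundary: /fpt/ splits as /fp/ + /t/ (/t/ is the longest suffix that is a licit onset).
σ2/σ3 boundary: /pt/; trying suffixes from longest down, /t/ is the first permitted one, so coda /p/ | onset /t/.
σ3/σ4 boundary: /st/ is a licit onset in full, so it all attaches to the next syllable.
So the parse is tefp.tip.te.ste.
Syllable 4 is /ste/; it ends in its nucleus with no coda, so it is open.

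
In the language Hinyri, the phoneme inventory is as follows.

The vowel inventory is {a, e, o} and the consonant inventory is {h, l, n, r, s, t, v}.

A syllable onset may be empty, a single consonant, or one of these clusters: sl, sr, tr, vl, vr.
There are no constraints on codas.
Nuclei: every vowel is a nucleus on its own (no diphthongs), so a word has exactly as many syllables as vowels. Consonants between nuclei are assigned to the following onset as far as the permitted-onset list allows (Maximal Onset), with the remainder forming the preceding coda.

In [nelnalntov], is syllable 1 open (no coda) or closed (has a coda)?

closed

The vowels are e, a, o — 3 nuclei, so 3 syllables.
/e…a/ gap (V1→V2): cluster /ln/ — the longest permitted-onset suffix is /n/; onset = /n/, preceding coda = /l/.
/a…o/ gap (V2→V3): /lnt/ — longest licit onset from the right is /t/, leaving /ln/ as coda.
So the parse is nel.naln.tov.
Syllable 1 is /nel/ with coda /l/, so it is closed.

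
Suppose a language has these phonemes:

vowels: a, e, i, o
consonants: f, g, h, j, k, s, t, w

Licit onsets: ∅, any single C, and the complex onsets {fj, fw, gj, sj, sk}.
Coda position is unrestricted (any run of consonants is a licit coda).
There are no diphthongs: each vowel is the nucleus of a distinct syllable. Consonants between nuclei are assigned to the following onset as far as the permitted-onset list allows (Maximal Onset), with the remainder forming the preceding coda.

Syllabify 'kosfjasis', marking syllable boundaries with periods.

Nuclei (vowels): o, a, i → 3 syllables.
Between /o/ (V1) and /a/ (V2): /sfj/ — longest licit onset from the right is /fj/, leaving /s/ as coda.
Between /a/ (V2) and /i/ (V3): /s/ → onset of the next syllable (single consonants are always licit onsets).

kos.fja.sis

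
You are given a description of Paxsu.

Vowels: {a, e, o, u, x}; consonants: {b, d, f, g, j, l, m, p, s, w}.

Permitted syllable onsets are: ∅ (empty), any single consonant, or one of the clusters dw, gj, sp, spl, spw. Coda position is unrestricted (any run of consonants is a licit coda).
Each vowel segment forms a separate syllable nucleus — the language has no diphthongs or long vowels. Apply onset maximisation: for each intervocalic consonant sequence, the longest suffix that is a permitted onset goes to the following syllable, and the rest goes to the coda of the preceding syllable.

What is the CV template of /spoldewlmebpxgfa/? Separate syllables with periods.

Vowels present: o, e, e, x, a; each is a nucleus, giving 5 syllables.
V1 /o/ – V2 /e/: /ld/ — longest licit onset from the right is /d/, leaving /l/ as coda.
V2 /e/ – V3 /e/: /wlm/ — longest licit onset from the right is /m/, leaving /wl/ as coda.
V3 /e/ – V4 /x/: cluster /bp/ — the longest permitted-onset suffix is /p/; onset = /p/, preceding coda = /b/.
V4 /x/ – V5 /a/: /gf/; trying suffixes from longest down, /f/ is the first permitted one, so coda /g/ | onset /f/.
Putting it together: spol.dewl.meb.pxg.fa.
Mapping each syllable to C/V: /spol/ → CCVC, /dewl/ → CVCC, /meb/ → CVC, /pxg/ → CVC, /fa/ → CV.

CCVC.CVCC.CVC.CVC.CV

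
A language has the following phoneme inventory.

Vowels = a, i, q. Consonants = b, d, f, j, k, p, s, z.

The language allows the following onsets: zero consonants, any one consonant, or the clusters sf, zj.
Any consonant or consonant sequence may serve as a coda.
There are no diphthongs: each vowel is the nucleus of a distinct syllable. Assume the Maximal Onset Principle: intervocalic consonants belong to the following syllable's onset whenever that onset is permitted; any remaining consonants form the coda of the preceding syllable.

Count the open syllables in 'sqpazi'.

Vowels present: q, a, i; each is a nucleus, giving 3 syllables.
V1 /q/ – V2 /a/: /p/ is a single consonant, so it becomes the next onset.
V2 /a/ – V3 /i/: /z/ → onset of the next syllable (single consonants are always licit onsets).
So the parse is sq.pa.zi.
Classifying each syllable: /sq/ (open), /pa/ (open), /zi/ (open).
Open syllables: 3.

3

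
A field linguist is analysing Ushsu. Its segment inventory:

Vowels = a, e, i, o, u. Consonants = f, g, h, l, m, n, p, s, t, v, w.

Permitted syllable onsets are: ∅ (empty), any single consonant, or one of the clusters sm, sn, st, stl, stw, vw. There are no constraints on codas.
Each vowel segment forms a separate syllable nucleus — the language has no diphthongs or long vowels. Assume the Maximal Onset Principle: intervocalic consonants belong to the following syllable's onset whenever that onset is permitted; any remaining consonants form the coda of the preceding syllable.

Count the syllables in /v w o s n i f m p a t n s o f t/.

4

Vowels present: o, i, a, o; each is a nucleus, giving 4 syllables.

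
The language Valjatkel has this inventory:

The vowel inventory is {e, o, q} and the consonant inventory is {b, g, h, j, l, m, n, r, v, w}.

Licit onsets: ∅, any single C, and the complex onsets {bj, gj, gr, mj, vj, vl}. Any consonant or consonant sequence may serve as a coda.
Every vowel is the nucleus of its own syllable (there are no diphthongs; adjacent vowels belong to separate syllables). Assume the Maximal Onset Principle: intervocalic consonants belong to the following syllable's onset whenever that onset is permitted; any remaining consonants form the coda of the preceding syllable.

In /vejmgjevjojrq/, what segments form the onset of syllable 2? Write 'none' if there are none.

gj

Nuclei (vowels): e, e, o, q → 4 syllables.
σ1/σ2 boundary: cluster /jmgj/ — the longest permitted-onset suffix is /gj/; onset = /gj/, preceding coda = /jm/.
σ2/σ3 boundary: /vj/ is a licit onset in full, so it all attaches to the next syllable.
σ3/σ4 boundary: /jr/ splits as /j/ + /r/ (/r/ is the longest suffix that is a licit onset).
Putting it together: vejm.gje.vjoj.rq.
Syllable 2 is /gje/: onset /gj/, nucleus /e/, coda ∅.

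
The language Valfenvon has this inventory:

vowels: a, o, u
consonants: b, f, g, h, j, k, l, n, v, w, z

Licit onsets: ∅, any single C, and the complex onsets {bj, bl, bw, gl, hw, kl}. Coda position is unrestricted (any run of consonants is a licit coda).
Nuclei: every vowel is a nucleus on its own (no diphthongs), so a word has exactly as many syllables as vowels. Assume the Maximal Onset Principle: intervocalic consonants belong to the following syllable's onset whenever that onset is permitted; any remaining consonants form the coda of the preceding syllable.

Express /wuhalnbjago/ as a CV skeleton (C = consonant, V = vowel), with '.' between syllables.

Vowels present: u, a, a, o; each is a nucleus, giving 4 syllables.
/u…a/ gap (V1→V2): /h/ → onset of the next syllable (single consonants are always licit onsets).
/a…a/ gap (V2→V3): /lnbj/ splits as /ln/ + /bj/ (/bj/ is the longest suffix that is a licit onset).
/a…o/ gap (V3→V4): /g/ is a single consonant, so it becomes the next onset.
Syllabification: wu.haln.bja.go.
Mapping each syllable to C/V: /wu/ → CV, /haln/ → CVCC, /bja/ → CCV, /go/ → CV.

CV.CVCC.CCV.CV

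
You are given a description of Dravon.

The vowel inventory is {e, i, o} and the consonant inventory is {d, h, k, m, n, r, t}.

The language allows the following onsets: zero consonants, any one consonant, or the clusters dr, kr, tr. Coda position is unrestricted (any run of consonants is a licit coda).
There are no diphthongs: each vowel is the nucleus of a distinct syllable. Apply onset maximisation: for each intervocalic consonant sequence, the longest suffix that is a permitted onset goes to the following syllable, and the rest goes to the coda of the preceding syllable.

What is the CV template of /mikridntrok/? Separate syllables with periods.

CV.CCVCC.CCVC

The vowels are i, i, o — 3 nuclei, so 3 syllables.
V1 /i/ – V2 /i/: /kr/ — entire cluster is a permitted onset → onset /kr/, coda ∅.
V2 /i/ – V3 /o/: cluster /dntr/ — the longest permitted-onset suffix is /tr/; onset = /tr/, preceding coda = /dn/.
So the parse is mi.kridn.trok.
Mapping each syllable to C/V: /mi/ → CV, /kridn/ → CCVCC, /trok/ → CCVC.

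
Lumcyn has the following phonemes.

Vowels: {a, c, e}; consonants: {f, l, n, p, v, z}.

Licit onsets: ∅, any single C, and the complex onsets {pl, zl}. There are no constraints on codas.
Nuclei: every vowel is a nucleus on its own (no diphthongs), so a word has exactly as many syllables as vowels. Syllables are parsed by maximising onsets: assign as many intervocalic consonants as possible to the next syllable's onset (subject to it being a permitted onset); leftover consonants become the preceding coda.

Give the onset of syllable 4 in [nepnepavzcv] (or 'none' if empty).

Vowels present: e, e, a, c; each is a nucleus, giving 4 syllables.
V1 /e/ – V2 /e/: cluster /pn/ — the longest permitted-onset suffix is /n/; onset = /n/, preceding coda = /p/.
V2 /e/ – V3 /a/: just /p/ — single C goes to the following onset.
V3 /a/ – V4 /c/: cluster /vz/ — the longest permitted-onset suffix is /z/; onset = /z/, preceding coda = /v/.
So the parse is nep.ne.pav.zcv.
Syllable 4 is /zcv/: onset /z/, nucleus /c/, coda /v/.

z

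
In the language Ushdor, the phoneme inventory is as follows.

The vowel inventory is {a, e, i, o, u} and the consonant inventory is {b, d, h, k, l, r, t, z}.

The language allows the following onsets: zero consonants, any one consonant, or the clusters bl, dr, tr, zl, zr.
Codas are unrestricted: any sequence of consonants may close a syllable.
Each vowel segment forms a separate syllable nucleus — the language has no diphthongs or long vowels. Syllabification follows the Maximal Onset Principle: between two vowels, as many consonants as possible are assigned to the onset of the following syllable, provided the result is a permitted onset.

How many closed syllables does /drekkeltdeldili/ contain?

3

Vowels present: e, e, e, i, i; each is a nucleus, giving 5 syllables.
/e…e/ gap (V1→V2): cluster /kk/ — the longest permitted-onset suffix is /k/; onset = /k/, preceding coda = /k/.
/e…e/ gap (V2→V3): cluster /ltd/ — the longest permitted-onset suffix is /d/; onset = /d/, preceding coda = /lt/.
/e…i/ gap (V3→V4): /ld/; trying suffixes from longest down, /d/ is the first permitted one, so coda /l/ | onset /d/.
/i…i/ gap (V4→V5): /l/ is a single consonant, so it becomes the next onset.
So the parse is drek.kelt.del.di.li.
Classifying each syllable: /drek/ (closed), /kelt/ (closed), /del/ (closed), /di/ (open), /li/ (open).
Closed syllables: 3.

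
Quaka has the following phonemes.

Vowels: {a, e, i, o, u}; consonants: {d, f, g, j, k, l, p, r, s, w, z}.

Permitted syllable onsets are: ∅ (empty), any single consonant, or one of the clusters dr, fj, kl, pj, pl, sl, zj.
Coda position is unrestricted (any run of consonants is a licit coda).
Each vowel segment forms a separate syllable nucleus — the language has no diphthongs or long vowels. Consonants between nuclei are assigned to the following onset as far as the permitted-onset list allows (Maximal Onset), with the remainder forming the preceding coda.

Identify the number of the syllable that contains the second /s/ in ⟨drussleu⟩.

2

Nuclei (vowels): u, e, u → 3 syllables.
/u…e/ gap (V1→V2): /ssl/ splits as /s/ + /sl/ (/sl/ is the longest suffix that is a licit onset).
/e…u/ gap (V2→V3): hiatus — the boundary sits between the two vowels.
Syllabification: drus.sle.u.
The second /s/ is in the onset of syllable 2 (/sle/).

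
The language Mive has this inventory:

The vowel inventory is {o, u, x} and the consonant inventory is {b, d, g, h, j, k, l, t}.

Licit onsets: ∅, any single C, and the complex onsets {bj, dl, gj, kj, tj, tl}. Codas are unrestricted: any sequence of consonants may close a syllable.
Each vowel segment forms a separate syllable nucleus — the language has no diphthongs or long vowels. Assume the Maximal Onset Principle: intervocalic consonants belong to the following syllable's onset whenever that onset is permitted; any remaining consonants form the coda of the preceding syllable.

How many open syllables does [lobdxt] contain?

0

The vowels are o, x — 2 nuclei, so 2 syllables.
V1 /o/ – V2 /x/: /bd/ — longest licit onset from the right is /d/, leaving /b/ as coda.
Syllabification: lob.dxt.
Classifying each syllable: /lob/ (closed), /dxt/ (closed).
Open syllables: 0.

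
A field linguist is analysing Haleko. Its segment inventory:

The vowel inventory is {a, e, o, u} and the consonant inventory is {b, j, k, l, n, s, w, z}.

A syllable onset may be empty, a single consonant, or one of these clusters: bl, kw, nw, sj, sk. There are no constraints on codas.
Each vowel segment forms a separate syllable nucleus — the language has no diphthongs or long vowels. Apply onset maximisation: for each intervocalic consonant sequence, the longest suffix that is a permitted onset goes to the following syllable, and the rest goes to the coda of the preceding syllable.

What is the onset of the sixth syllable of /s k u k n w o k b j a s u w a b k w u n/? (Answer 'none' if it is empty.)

kw

Vowels present: u, o, a, u, a, u; each is a nucleus, giving 6 syllables.
/u…o/ gap (V1→V2): cluster /knw/ — the longest permitted-onset suffix is /nw/; onset = /nw/, preceding coda = /k/.
/o…a/ gap (V2→V3): /kbj/ — longest licit onset from the right is /j/, leaving /kb/ as coda.
/a…u/ gap (V3→V4): /s/ → onset of the next syllable (single consonants are always licit onsets).
/u…a/ gap (V4→V5): just /w/ — single C goes to the following onset.
/a…u/ gap (V5→V6): /bkw/ — longest licit onset from the right is /kw/, leaving /b/ as coda.
Result: skuk.nwokb.ja.su.wab.kwun.
Syllable 6 is /kwun/: onset /kw/, nucleus /u/, coda /n/.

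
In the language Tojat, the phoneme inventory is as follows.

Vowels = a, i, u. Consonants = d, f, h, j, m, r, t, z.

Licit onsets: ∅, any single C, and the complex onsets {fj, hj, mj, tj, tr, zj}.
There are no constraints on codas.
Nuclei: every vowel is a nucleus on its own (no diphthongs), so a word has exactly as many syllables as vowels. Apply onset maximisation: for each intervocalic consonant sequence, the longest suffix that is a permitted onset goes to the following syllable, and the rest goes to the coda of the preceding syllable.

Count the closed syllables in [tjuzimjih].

1

Vowels present: u, i, i; each is a nucleus, giving 3 syllables.
V1 /u/ – V2 /i/: /z/ is a single consonant, so it becomes the next onset.
V2 /i/ – V3 /i/: /mj/ is a licit onset in full, so it all attaches to the next syllable.
Result: tju.zi.mjih.
Classifying each syllable: /tju/ (open), /zi/ (open), /mjih/ (closed).
Closed syllables: 1.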